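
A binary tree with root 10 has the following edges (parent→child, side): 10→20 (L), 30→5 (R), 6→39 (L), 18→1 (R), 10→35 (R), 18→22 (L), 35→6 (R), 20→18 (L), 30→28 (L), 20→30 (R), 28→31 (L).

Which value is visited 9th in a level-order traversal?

28

Level-order visits nodes level by level from the root, left to right within each level.
Level 0: 10
Level 1: 20, 35
Level 2: 18, 30, 6
Level 3: 22, 1, 28, 5, 39
Level 4: 31
Full level-order sequence: 10, 20, 35, 18, 30, 6, 22, 1, 28, 5, 39, 31.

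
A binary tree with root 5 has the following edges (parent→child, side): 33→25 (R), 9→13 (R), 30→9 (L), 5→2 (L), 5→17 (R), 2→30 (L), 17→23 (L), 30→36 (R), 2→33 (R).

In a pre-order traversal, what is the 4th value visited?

9

Pre-order visits the node, then its left subtree, then its right subtree.
Visit 5.
At 5: go left to 2.
  Visit 2.
  At 2: go left to 30.
    Visit 30.
    At 30: go left to 9.
      Visit 9.
      At 9: no left child.
      At 9: go right to 13.
        13 is a leaf — visit 13.
    At 30: go right to 36.
      36 is a leaf — visit 36.
  At 2: go right to 33.
    Visit 33.
    At 33: no left child.
    At 33: go right to 25.
      25 is a leaf — visit 25.
At 5: go right to 17.
  Visit 17.
  At 17: go left to 23.
    23 is a leaf — visit 23.
  At 17: no right child.
Full pre-order sequence: 5, 2, 30, 9, 13, 36, 33, 25, 17, 23.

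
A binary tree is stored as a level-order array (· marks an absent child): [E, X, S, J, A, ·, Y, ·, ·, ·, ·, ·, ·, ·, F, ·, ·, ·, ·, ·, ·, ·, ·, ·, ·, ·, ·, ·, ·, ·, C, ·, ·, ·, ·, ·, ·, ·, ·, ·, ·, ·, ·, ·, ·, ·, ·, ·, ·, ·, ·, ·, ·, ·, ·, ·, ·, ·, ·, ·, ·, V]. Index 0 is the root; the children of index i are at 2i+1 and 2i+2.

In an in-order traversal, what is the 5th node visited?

In-order visits the left subtree, then the node, then the right subtree.
At E: go left to X.
  At X: go left to J.
    J is a leaf — visit J.
  Visit X.
  At X: go right to A.
    A is a leaf — visit A.
Visit E.
At E: go right to S.
  At S: no left child.
  Visit S.
  At S: go right to Y.
    At Y: no left child.
    Visit Y.
    At Y: go right to F.
      At F: no left child.
      Visit F.
      At F: go right to C.
        At C: go left to V.
          V is a leaf — visit V.
        Visit C.
        At C: no right child.
Full in-order sequence: J, X, A, E, S, Y, F, V, C.

S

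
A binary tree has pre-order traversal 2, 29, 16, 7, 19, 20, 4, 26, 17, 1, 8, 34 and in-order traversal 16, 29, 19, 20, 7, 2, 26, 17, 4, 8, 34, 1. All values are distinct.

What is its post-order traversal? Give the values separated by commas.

The first element of pre-order is the root; it splits in-order into left and right subtrees.
Root 2: left subtree has 5 nodes {16, 29, 19, 20, 7}, right has 6 {26, 17, 4, 8, 34, 1}.
  Root 29: left subtree has 1 node {16}, right has 3 {19, 20, 7}.
    Root 7: left subtree has 2 nodes {19, 20}, right has 0 { }.
      Root 19: left subtree has 0 nodes { }, right has 1 {20}.
  Root 4: left subtree has 2 nodes {26, 17}, right has 3 {8, 34, 1}.
    Root 26: left subtree has 0 nodes { }, right has 1 {17}.
    Root 1: left subtree has 2 nodes {8, 34}, right has 0 { }.
      Root 8: left subtree has 0 nodes { }, right has 1 {34}.

16, 20, 19, 7, 29, 17, 26, 34, 8, 1, 4, 2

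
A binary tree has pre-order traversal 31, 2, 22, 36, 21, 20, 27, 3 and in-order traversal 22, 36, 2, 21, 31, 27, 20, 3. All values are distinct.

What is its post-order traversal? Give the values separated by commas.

36, 22, 21, 2, 27, 3, 20, 31

The first element of pre-order is the root; it splits in-order into left and right subtrees.
Root 31: left subtree has 4 nodes {22, 36, 2, 21}, right has 3 {27, 20, 3}.
  Root 2: left subtree has 2 nodes {22, 36}, right has 1 {21}.
    Root 22: left subtree has 0 nodes { }, right has 1 {36}.
  Root 20: left subtree has 1 node {27}, right has 1 {3}.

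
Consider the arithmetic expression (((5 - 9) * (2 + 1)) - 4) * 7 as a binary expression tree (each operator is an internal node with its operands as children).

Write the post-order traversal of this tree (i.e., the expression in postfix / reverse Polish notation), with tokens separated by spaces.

Post-order on an expression tree gives postfix notation: for each operator, emit left operand, right operand, then the operator.

5 9 - 2 1 + * 4 - 7 *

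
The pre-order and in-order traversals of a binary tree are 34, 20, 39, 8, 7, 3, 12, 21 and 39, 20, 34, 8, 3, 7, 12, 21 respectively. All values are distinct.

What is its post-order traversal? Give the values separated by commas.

39, 20, 3, 21, 12, 7, 8, 34

The first element of pre-order is the root; it splits in-order into left and right subtrees.
Root 34: left subtree has 2 nodes {39, 20}, right has 5 {8, 3, 7, 12, 21}.
  Root 20: left subtree has 1 node {39}, right has 0 { }.
  Root 8: left subtree has 0 nodes { }, right has 4 {3, 7, 12, 21}.
    Root 7: left subtree has 1 node {3}, right has 2 {12, 21}.
      Root 12: left subtree has 0 nodes { }, right has 1 {21}.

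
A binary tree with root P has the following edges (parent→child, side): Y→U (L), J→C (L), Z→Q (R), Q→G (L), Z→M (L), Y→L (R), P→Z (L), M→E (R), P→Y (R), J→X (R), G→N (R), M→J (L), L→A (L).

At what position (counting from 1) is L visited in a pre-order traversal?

13

Pre-order visits the node, then its left subtree, then its right subtree.
Visit P.
At P: go left to Z.
  Visit Z.
  At Z: go left to M.
    Visit M.
    At M: go left to J.
      Visit J.
      At J: go left to C.
        C is a leaf — visit C.
      At J: go right to X.
        X is a leaf — visit X.
    At M: go right to E.
      E is a leaf — visit E.
  At Z: go right to Q.
    Visit Q.
    At Q: go left to G.
      Visit G.
      At G: no left child.
      At G: go right to N.
        N is a leaf — visit N.
    At Q: no right child.
At P: go right to Y.
  Visit Y.
  At Y: go left to U.
    U is a leaf — visit U.
  At Y: go right to L.
    Visit L.
    At L: go left to A.
      A is a leaf — visit A.
    At L: no right child.
Full pre-order sequence: P, Z, M, J, C, X, E, Q, G, N, Y, U, L, A.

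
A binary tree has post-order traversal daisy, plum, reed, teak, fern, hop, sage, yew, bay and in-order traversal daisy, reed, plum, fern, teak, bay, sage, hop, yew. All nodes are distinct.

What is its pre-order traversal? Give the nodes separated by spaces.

The last element of post-order is the root; it splits in-order into left and right subtrees.
Root bay: left subtree has 5 nodes {daisy, reed, plum, fern, teak}, right has 3 {sage, hop, yew}.
  Root fern: left subtree has 3 nodes {daisy, reed, plum}, right has 1 {teak}.
    Root reed: left subtree has 1 node {daisy}, right has 1 {plum}.
  Root yew: left subtree has 2 nodes {sage, hop}, right has 0 { }.
    Root sage: left subtree has 0 nodes { }, right has 1 {hop}.

bay fern reed daisy plum teak yew sage hop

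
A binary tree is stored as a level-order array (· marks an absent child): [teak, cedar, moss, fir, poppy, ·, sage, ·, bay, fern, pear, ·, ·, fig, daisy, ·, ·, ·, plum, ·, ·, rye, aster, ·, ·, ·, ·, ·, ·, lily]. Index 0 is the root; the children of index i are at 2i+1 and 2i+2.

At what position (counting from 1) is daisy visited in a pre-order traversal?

Pre-order visits the node, then its left subtree, then its right subtree.
Visit teak.
At teak: go left to cedar.
  Visit cedar.
  At cedar: go left to fir.
    Visit fir.
    At fir: no left child.
    At fir: go right to bay.
      Visit bay.
      At bay: no left child.
      At bay: go right to plum.
        plum is a leaf — visit plum.
  At cedar: go right to poppy.
    Visit poppy.
    At poppy: go left to fern.
      fern is a leaf — visit fern.
    At poppy: go right to pear.
      Visit pear.
      At pear: go left to rye.
        rye is a leaf — visit rye.
      At pear: go right to aster.
        aster is a leaf — visit aster.
At teak: go right to moss.
  Visit moss.
  At moss: no left child.
  At moss: go right to sage.
    Visit sage.
    At sage: go left to fig.
      fig is a leaf — visit fig.
    At sage: go right to daisy.
      Visit daisy.
      At daisy: go left to lily.
        lily is a leaf — visit lily.
      At daisy: no right child.
Full pre-order sequence: teak, cedar, fir, bay, plum, poppy, fern, pear, rye, aster, moss, sage, fig, daisy, lily.

14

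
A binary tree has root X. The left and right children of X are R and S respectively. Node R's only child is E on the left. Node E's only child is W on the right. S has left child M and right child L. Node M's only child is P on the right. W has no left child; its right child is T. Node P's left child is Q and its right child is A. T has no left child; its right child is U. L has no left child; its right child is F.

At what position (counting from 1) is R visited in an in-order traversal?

5

In-order visits the left subtree, then the node, then the right subtree.
At X: go left to R.
  At R: go left to E.
    At E: no left child.
    Visit E.
    At E: go right to W.
      At W: no left child.
      Visit W.
      At W: go right to T.
        At T: no left child.
        Visit T.
        At T: go right to U.
          U is a leaf — visit U.
  Visit R.
  At R: no right child.
Visit X.
At X: go right to S.
  At S: go left to M.
    At M: no left child.
    Visit M.
    At M: go right to P.
      At P: go left to Q.
        Q is a leaf — visit Q.
      Visit P.
      At P: go right to A.
        A is a leaf — visit A.
  Visit S.
  At S: go right to L.
    At L: no left child.
    Visit L.
    At L: go right to F.
      F is a leaf — visit F.
Full in-order sequence: E, W, T, U, R, X, M, Q, P, A, S, L, F.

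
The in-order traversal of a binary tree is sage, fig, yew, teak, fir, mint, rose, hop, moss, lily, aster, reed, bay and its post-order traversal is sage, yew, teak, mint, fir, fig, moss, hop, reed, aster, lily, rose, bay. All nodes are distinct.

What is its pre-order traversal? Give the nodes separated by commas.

The last element of post-order is the root; it splits in-order into left and right subtrees.
Root bay: left subtree has 12 nodes {sage, fig, yew, teak, fir, mint, rose, hop, moss, lily, aster, reed}, right has 0 { }.
  Root rose: left subtree has 6 nodes {sage, fig, yew, teak, fir, mint}, right has 5 {hop, moss, lily, aster, reed}.
    Root fig: left subtree has 1 node {sage}, right has 4 {yew, teak, fir, mint}.
      Root fir: left subtree has 2 nodes {yew, teak}, right has 1 {mint}.
        Root teak: left subtree has 1 node {yew}, right has 0 { }.
    Root lily: left subtree has 2 nodes {hop, moss}, right has 2 {aster, reed}.
      Root hop: left subtree has 0 nodes { }, right has 1 {moss}.
      Root aster: left subtree has 0 nodes { }, right has 1 {reed}.

bay, rose, fig, sage, fir, teak, yew, mint, lily, hop, moss, aster, reed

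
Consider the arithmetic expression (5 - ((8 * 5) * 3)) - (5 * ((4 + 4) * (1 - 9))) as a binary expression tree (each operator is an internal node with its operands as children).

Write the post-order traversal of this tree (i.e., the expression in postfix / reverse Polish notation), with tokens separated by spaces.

5 8 5 * 3 * - 5 4 4 + 1 9 - * * -

Post-order on an expression tree gives postfix notation: for each operator, emit left operand, right operand, then the operator.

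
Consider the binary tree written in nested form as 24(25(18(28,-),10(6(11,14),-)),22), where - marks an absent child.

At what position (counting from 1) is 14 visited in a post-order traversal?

Post-order visits the left subtree, then the right subtree, then the node.
At 24: go left to 25.
  At 25: go left to 18.
    At 18: go left to 28.
      28 is a leaf — visit 28.
    At 18: no right child.
    Visit 18.
  At 25: go right to 10.
    At 10: go left to 6.
      At 6: go left to 11.
        11 is a leaf — visit 11.
      At 6: go right to 14.
        14 is a leaf — visit 14.
      Visit 6.
    At 10: no right child.
    Visit 10.
  Visit 25.
At 24: go right to 22.
  22 is a leaf — visit 22.
Visit 24.
Full post-order sequence: 28, 18, 11, 14, 6, 10, 25, 22, 24.

4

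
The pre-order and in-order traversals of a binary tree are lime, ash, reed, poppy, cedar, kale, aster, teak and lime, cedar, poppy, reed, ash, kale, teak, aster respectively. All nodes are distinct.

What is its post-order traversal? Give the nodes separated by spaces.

The first element of pre-order is the root; it splits in-order into left and right subtrees.
Root lime: left subtree has 0 nodes { }, right has 7 {cedar, poppy, reed, ash, kale, teak, aster}.
  Root ash: left subtree has 3 nodes {cedar, poppy, reed}, right has 3 {kale, teak, aster}.
    Root reed: left subtree has 2 nodes {cedar, poppy}, right has 0 { }.
      Root poppy: left subtree has 1 node {cedar}, right has 0 { }.
    Root kale: left subtree has 0 nodes { }, right has 2 {teak, aster}.
      Root aster: left subtree has 1 node {teak}, right has 0 { }.

cedar poppy reed teak aster kale ash lime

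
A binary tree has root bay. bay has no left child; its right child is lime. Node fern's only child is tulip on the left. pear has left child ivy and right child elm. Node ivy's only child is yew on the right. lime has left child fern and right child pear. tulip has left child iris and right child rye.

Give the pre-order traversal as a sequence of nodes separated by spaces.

Pre-order visits the node, then its left subtree, then its right subtree.
Visit bay.
At bay: no left child.
At bay: go right to lime.
  Visit lime.
  At lime: go left to fern.
    Visit fern.
    At fern: go left to tulip.
      Visit tulip.
      At tulip: go left to iris.
        iris is a leaf — visit iris.
      At tulip: go right to rye.
        rye is a leaf — visit rye.
    At fern: no right child.
  At lime: go right to pear.
    Visit pear.
    At pear: go left to ivy.
      Visit ivy.
      At ivy: no left child.
      At ivy: go right to yew.
        yew is a leaf — visit yew.
    At pear: go right to elm.
      elm is a leaf — visit elm.

bay lime fern tulip iris rye pear ivy yew elm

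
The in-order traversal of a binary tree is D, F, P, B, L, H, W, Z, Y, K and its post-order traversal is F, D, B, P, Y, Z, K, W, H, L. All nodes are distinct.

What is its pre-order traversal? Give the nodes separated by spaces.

The last element of post-order is the root; it splits in-order into left and right subtrees.
Root L: left subtree has 4 nodes {D, F, P, B}, right has 5 {H, W, Z, Y, K}.
  Root P: left subtree has 2 nodes {D, F}, right has 1 {B}.
    Root D: left subtree has 0 nodes { }, right has 1 {F}.
  Root H: left subtree has 0 nodes { }, right has 4 {W, Z, Y, K}.
    Root W: left subtree has 0 nodes { }, right has 3 {Z, Y, K}.
      Root K: left subtree has 2 nodes {Z, Y}, right has 0 { }.
        Root Z: left subtree has 0 nodes { }, right has 1 {Y}.

L P D F B H W K Z Y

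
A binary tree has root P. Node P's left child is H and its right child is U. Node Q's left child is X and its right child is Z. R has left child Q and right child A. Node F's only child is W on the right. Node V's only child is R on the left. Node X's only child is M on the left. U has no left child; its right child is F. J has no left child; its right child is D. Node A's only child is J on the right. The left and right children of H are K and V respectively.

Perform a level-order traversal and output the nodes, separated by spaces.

P H U K V F R W Q A X Z J M D

Level-order visits nodes level by level from the root, left to right within each level.
Level 0: P
Level 1: H, U
Level 2: K, V, F
Level 3: R, W
Level 4: Q, A
Level 5: X, Z, J
Level 6: M, D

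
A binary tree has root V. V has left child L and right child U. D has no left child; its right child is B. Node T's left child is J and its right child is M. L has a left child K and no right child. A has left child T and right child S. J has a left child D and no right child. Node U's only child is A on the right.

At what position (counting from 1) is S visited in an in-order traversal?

11

In-order visits the left subtree, then the node, then the right subtree.
At V: go left to L.
  At L: go left to K.
    K is a leaf — visit K.
  Visit L.
  At L: no right child.
Visit V.
At V: go right to U.
  At U: no left child.
  Visit U.
  At U: go right to A.
    At A: go left to T.
      At T: go left to J.
        At J: go left to D.
          At D: no left child.
          Visit D.
          At D: go right to B.
            B is a leaf — visit B.
        Visit J.
        At J: no right child.
      Visit T.
      At T: go right to M.
        M is a leaf — visit M.
    Visit A.
    At A: go right to S.
      S is a leaf — visit S.
Full in-order sequence: K, L, V, U, D, B, J, T, M, A, S.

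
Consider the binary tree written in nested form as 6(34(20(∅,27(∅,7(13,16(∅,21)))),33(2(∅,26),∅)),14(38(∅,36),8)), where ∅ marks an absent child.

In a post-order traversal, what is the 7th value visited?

26

Post-order visits the left subtree, then the right subtree, then the node.
At 6: go left to 34.
  At 34: go left to 20.
    At 20: no left child.
    At 20: go right to 27.
      At 27: no left child.
      At 27: go right to 7.
        At 7: go left to 13.
          13 is a leaf — visit 13.
        At 7: go right to 16.
          At 16: no left child.
          At 16: go right to 21.
            21 is a leaf — visit 21.
          Visit 16.
        Visit 7.
      Visit 27.
    Visit 20.
  At 34: go right to 33.
    At 33: go left to 2.
      At 2: no left child.
      At 2: go right to 26.
        26 is a leaf — visit 26.
      Visit 2.
    At 33: no right child.
    Visit 33.
  Visit 34.
At 6: go right to 14.
  At 14: go left to 38.
    At 38: no left child.
    At 38: go right to 36.
      36 is a leaf — visit 36.
    Visit 38.
  At 14: go right to 8.
    8 is a leaf — visit 8.
  Visit 14.
Visit 6.
Full post-order sequence: 13, 21, 16, 7, 27, 20, 26, 2, 33, 34, 36, 38, 8, 14, 6.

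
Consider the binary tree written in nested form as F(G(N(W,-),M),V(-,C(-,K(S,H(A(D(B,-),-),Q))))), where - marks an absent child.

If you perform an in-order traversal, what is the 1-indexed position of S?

8

In-order visits the left subtree, then the node, then the right subtree.
At F: go left to G.
  At G: go left to N.
    At N: go left to W.
      W is a leaf — visit W.
    Visit N.
    At N: no right child.
  Visit G.
  At G: go right to M.
    M is a leaf — visit M.
Visit F.
At F: go right to V.
  At V: no left child.
  Visit V.
  At V: go right to C.
    At C: no left child.
    Visit C.
    At C: go right to K.
      At K: go left to S.
        S is a leaf — visit S.
      Visit K.
      At K: go right to H.
        At H: go left to A.
          At A: go left to D.
            At D: go left to B.
              B is a leaf — visit B.
            Visit D.
            At D: no right child.
          Visit A.
          At A: no right child.
        Visit H.
        At H: go right to Q.
          Q is a leaf — visit Q.
Full in-order sequence: W, N, G, M, F, V, C, S, K, B, D, A, H, Q.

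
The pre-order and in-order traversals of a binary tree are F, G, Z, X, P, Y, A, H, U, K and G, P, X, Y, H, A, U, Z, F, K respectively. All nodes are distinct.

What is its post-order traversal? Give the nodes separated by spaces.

The first element of pre-order is the root; it splits in-order into left and right subtrees.
Root F: left subtree has 8 nodes {G, P, X, Y, H, A, U, Z}, right has 1 {K}.
  Root G: left subtree has 0 nodes { }, right has 7 {P, X, Y, H, A, U, Z}.
    Root Z: left subtree has 6 nodes {P, X, Y, H, A, U}, right has 0 { }.
      Root X: left subtree has 1 node {P}, right has 4 {Y, H, A, U}.
        Root Y: left subtree has 0 nodes { }, right has 3 {H, A, U}.
          Root A: left subtree has 1 node {H}, right has 1 {U}.

P H U A Y X Z G K F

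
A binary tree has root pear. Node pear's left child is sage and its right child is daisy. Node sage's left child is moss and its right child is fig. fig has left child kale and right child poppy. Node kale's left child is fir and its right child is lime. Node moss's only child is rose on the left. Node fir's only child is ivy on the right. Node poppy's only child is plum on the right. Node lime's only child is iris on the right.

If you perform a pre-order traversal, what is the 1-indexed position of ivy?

8

Pre-order visits the node, then its left subtree, then its right subtree.
Visit pear.
At pear: go left to sage.
  Visit sage.
  At sage: go left to moss.
    Visit moss.
    At moss: go left to rose.
      rose is a leaf — visit rose.
    At moss: no right child.
  At sage: go right to fig.
    Visit fig.
    At fig: go left to kale.
      Visit kale.
      At kale: go left to fir.
        Visit fir.
        At fir: no left child.
        At fir: go right to ivy.
          ivy is a leaf — visit ivy.
      At kale: go right to lime.
        Visit lime.
        At lime: no left child.
        At lime: go right to iris.
          iris is a leaf — visit iris.
    At fig: go right to poppy.
      Visit poppy.
      At poppy: no left child.
      At poppy: go right to plum.
        plum is a leaf — visit plum.
At pear: go right to daisy.
  daisy is a leaf — visit daisy.
Full pre-order sequence: pear, sage, moss, rose, fig, kale, fir, ivy, lime, iris, poppy, plum, daisy.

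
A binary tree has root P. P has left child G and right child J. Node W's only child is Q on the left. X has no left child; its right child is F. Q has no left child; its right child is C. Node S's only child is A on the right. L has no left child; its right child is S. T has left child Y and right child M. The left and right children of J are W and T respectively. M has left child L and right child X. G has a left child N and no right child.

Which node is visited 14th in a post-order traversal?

Post-order visits the left subtree, then the right subtree, then the node.
At P: go left to G.
  At G: go left to N.
    N is a leaf — visit N.
  At G: no right child.
  Visit G.
At P: go right to J.
  At J: go left to W.
    At W: go left to Q.
      At Q: no left child.
      At Q: go right to C.
        C is a leaf — visit C.
      Visit Q.
    At W: no right child.
    Visit W.
  At J: go right to T.
    At T: go left to Y.
      Y is a leaf — visit Y.
    At T: go right to M.
      At M: go left to L.
        At L: no left child.
        At L: go right to S.
          At S: no left child.
          At S: go right to A.
            A is a leaf — visit A.
          Visit S.
        Visit L.
      At M: go right to X.
        At X: no left child.
        At X: go right to F.
          F is a leaf — visit F.
        Visit X.
      Visit M.
    Visit T.
  Visit J.
Visit P.
Full post-order sequence: N, G, C, Q, W, Y, A, S, L, F, X, M, T, J, P.

J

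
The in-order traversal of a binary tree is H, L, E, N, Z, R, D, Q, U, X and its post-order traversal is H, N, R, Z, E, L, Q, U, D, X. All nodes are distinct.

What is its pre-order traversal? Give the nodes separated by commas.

The last element of post-order is the root; it splits in-order into left and right subtrees.
Root X: left subtree has 9 nodes {H, L, E, N, Z, R, D, Q, U}, right has 0 { }.
  Root D: left subtree has 6 nodes {H, L, E, N, Z, R}, right has 2 {Q, U}.
    Root L: left subtree has 1 node {H}, right has 4 {E, N, Z, R}.
      Root E: left subtree has 0 nodes { }, right has 3 {N, Z, R}.
        Root Z: left subtree has 1 node {N}, right has 1 {R}.
    Root U: left subtree has 1 node {Q}, right has 0 { }.

X, D, L, H, E, Z, N, R, U, Q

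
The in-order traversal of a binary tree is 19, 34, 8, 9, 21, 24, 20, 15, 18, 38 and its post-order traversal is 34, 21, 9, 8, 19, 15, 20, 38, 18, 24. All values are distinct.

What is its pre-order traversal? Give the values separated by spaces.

The last element of post-order is the root; it splits in-order into left and right subtrees.
Root 24: left subtree has 5 nodes {19, 34, 8, 9, 21}, right has 4 {20, 15, 18, 38}.
  Root 19: left subtree has 0 nodes { }, right has 4 {34, 8, 9, 21}.
    Root 8: left subtree has 1 node {34}, right has 2 {9, 21}.
      Root 9: left subtree has 0 nodes { }, right has 1 {21}.
  Root 18: left subtree has 2 nodes {20, 15}, right has 1 {38}.
    Root 20: left subtree has 0 nodes { }, right has 1 {15}.

24 19 8 34 9 21 18 20 15 38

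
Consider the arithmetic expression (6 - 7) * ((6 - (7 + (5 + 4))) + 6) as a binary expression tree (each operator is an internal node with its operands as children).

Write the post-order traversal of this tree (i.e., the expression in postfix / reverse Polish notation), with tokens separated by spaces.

6 7 - 6 7 5 4 + + - 6 + *

Post-order on an expression tree gives postfix notation: for each operator, emit left operand, right operand, then the operator.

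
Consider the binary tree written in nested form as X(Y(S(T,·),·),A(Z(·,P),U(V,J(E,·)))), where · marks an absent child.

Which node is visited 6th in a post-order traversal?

V

Post-order visits the left subtree, then the right subtree, then the node.
At X: go left to Y.
  At Y: go left to S.
    At S: go left to T.
      T is a leaf — visit T.
    At S: no right child.
    Visit S.
  At Y: no right child.
  Visit Y.
At X: go right to A.
  At A: go left to Z.
    At Z: no left child.
    At Z: go right to P.
      P is a leaf — visit P.
    Visit Z.
  At A: go right to U.
    At U: go left to V.
      V is a leaf — visit V.
    At U: go right to J.
      At J: go left to E.
        E is a leaf — visit E.
      At J: no right child.
      Visit J.
    Visit U.
  Visit A.
Visit X.
Full post-order sequence: T, S, Y, P, Z, V, E, J, U, A, X.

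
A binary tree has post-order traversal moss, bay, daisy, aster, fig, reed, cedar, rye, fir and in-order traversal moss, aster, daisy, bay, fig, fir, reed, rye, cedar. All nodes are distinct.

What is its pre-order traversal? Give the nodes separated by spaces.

fir fig aster moss daisy bay rye reed cedar

The last element of post-order is the root; it splits in-order into left and right subtrees.
Root fir: left subtree has 5 nodes {moss, aster, daisy, bay, fig}, right has 3 {reed, rye, cedar}.
  Root fig: left subtree has 4 nodes {moss, aster, daisy, bay}, right has 0 { }.
    Root aster: left subtree has 1 node {moss}, right has 2 {daisy, bay}.
      Root daisy: left subtree has 0 nodes { }, right has 1 {bay}.
  Root rye: left subtree has 1 node {reed}, right has 1 {cedar}.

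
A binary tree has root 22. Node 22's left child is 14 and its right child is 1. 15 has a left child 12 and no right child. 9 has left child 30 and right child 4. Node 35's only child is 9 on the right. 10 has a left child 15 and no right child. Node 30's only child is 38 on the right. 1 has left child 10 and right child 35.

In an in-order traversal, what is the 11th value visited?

4

In-order visits the left subtree, then the node, then the right subtree.
At 22: go left to 14.
  14 is a leaf — visit 14.
Visit 22.
At 22: go right to 1.
  At 1: go left to 10.
    At 10: go left to 15.
      At 15: go left to 12.
        12 is a leaf — visit 12.
      Visit 15.
      At 15: no right child.
    Visit 10.
    At 10: no right child.
  Visit 1.
  At 1: go right to 35.
    At 35: no left child.
    Visit 35.
    At 35: go right to 9.
      At 9: go left to 30.
        At 30: no left child.
        Visit 30.
        At 30: go right to 38.
          38 is a leaf — visit 38.
      Visit 9.
      At 9: go right to 4.
        4 is a leaf — visit 4.
Full in-order sequence: 14, 22, 12, 15, 10, 1, 35, 30, 38, 9, 4.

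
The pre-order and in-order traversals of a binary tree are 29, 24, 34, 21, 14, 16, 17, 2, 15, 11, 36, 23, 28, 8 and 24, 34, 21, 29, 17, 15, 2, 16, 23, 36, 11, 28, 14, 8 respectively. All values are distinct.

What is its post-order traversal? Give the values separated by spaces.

21 34 24 15 2 17 23 36 28 11 16 8 14 29

The first element of pre-order is the root; it splits in-order into left and right subtrees.
Root 29: left subtree has 3 nodes {24, 34, 21}, right has 10 {17, 15, 2, 16, 23, 36, 11, 28, 14, 8}.
  Root 24: left subtree has 0 nodes { }, right has 2 {34, 21}.
    Root 34: left subtree has 0 nodes { }, right has 1 {21}.
  Root 14: left subtree has 8 nodes {17, 15, 2, 16, 23, 36, 11, 28}, right has 1 {8}.
    Root 16: left subtree has 3 nodes {17, 15, 2}, right has 4 {23, 36, 11, 28}.
      Root 17: left subtree has 0 nodes { }, right has 2 {15, 2}.
        Root 2: left subtree has 1 node {15}, right has 0 { }.
      Root 11: left subtree has 2 nodes {23, 36}, right has 1 {28}.
        Root 36: left subtree has 1 node {23}, right has 0 { }.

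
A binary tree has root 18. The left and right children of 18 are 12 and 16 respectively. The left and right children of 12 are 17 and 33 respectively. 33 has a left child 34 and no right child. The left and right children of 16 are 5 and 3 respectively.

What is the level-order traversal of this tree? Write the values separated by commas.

18, 12, 16, 17, 33, 5, 3, 34

Level-order visits nodes level by level from the root, left to right within each level.
Level 0: 18
Level 1: 12, 16
Level 2: 17, 33, 5, 3
Level 3: 34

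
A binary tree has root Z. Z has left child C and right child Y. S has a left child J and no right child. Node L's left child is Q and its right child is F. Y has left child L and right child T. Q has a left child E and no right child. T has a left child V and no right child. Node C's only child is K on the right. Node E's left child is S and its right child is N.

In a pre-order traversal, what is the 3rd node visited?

K

Pre-order visits the node, then its left subtree, then its right subtree.
Visit Z.
At Z: go left to C.
  Visit C.
  At C: no left child.
  At C: go right to K.
    K is a leaf — visit K.
At Z: go right to Y.
  Visit Y.
  At Y: go left to L.
    Visit L.
    At L: go left to Q.
      Visit Q.
      At Q: go left to E.
        Visit E.
        At E: go left to S.
          Visit S.
          At S: go left to J.
            J is a leaf — visit J.
          At S: no right child.
        At E: go right to N.
          N is a leaf — visit N.
      At Q: no right child.
    At L: go right to F.
      F is a leaf — visit F.
  At Y: go right to T.
    Visit T.
    At T: go left to V.
      V is a leaf — visit V.
    At T: no right child.
Full pre-order sequence: Z, C, K, Y, L, Q, E, S, J, N, F, T, V.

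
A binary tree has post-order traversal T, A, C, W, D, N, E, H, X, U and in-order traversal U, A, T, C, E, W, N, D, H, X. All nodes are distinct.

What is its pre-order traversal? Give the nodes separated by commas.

The last element of post-order is the root; it splits in-order into left and right subtrees.
Root U: left subtree has 0 nodes { }, right has 9 {A, T, C, E, W, N, D, H, X}.
  Root X: left subtree has 8 nodes {A, T, C, E, W, N, D, H}, right has 0 { }.
    Root H: left subtree has 7 nodes {A, T, C, E, W, N, D}, right has 0 { }.
      Root E: left subtree has 3 nodes {A, T, C}, right has 3 {W, N, D}.
        Root C: left subtree has 2 nodes {A, T}, right has 0 { }.
          Root A: left subtree has 0 nodes { }, right has 1 {T}.
        Root N: left subtree has 1 node {W}, right has 1 {D}.

U, X, H, E, C, A, T, N, W, D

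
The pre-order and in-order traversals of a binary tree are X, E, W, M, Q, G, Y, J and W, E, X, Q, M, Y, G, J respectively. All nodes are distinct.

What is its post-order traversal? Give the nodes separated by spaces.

W E Q Y J G M X

The first element of pre-order is the root; it splits in-order into left and right subtrees.
Root X: left subtree has 2 nodes {W, E}, right has 5 {Q, M, Y, G, J}.
  Root E: left subtree has 1 node {W}, right has 0 { }.
  Root M: left subtree has 1 node {Q}, right has 3 {Y, G, J}.
    Root G: left subtree has 1 node {Y}, right has 1 {J}.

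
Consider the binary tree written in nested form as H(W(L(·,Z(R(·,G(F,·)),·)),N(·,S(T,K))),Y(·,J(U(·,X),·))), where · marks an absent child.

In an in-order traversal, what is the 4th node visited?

G

In-order visits the left subtree, then the node, then the right subtree.
At H: go left to W.
  At W: go left to L.
    At L: no left child.
    Visit L.
    At L: go right to Z.
      At Z: go left to R.
        At R: no left child.
        Visit R.
        At R: go right to G.
          At G: go left to F.
            F is a leaf — visit F.
          Visit G.
          At G: no right child.
      Visit Z.
      At Z: no right child.
  Visit W.
  At W: go right to N.
    At N: no left child.
    Visit N.
    At N: go right to S.
      At S: go left to T.
        T is a leaf — visit T.
      Visit S.
      At S: go right to K.
        K is a leaf — visit K.
Visit H.
At H: go right to Y.
  At Y: no left child.
  Visit Y.
  At Y: go right to J.
    At J: go left to U.
      At U: no left child.
      Visit U.
      At U: go right to X.
        X is a leaf — visit X.
    Visit J.
    At J: no right child.
Full in-order sequence: L, R, F, G, Z, W, N, T, S, K, H, Y, U, X, J.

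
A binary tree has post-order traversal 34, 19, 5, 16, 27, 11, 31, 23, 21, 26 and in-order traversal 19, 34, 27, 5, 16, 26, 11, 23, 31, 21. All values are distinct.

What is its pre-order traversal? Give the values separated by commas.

The last element of post-order is the root; it splits in-order into left and right subtrees.
Root 26: left subtree has 5 nodes {19, 34, 27, 5, 16}, right has 4 {11, 23, 31, 21}.
  Root 27: left subtree has 2 nodes {19, 34}, right has 2 {5, 16}.
    Root 19: left subtree has 0 nodes { }, right has 1 {34}.
    Root 16: left subtree has 1 node {5}, right has 0 { }.
  Root 21: left subtree has 3 nodes {11, 23, 31}, right has 0 { }.
    Root 23: left subtree has 1 node {11}, right has 1 {31}.

26, 27, 19, 34, 16, 5, 21, 23, 11, 31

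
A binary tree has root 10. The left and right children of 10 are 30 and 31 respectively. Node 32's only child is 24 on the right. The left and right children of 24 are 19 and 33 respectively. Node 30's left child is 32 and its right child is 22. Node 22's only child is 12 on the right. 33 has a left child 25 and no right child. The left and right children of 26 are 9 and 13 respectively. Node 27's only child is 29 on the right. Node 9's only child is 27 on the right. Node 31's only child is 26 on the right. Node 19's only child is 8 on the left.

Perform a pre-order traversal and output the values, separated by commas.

10, 30, 32, 24, 19, 8, 33, 25, 22, 12, 31, 26, 9, 27, 29, 13

Pre-order visits the node, then its left subtree, then its right subtree.
Visit 10.
At 10: go left to 30.
  Visit 30.
  At 30: go left to 32.
    Visit 32.
    At 32: no left child.
    At 32: go right to 24.
      Visit 24.
      At 24: go left to 19.
        Visit 19.
        At 19: go left to 8.
          8 is a leaf — visit 8.
        At 19: no right child.
      At 24: go right to 33.
        Visit 33.
        At 33: go left to 25.
          25 is a leaf — visit 25.
        At 33: no right child.
  At 30: go right to 22.
    Visit 22.
    At 22: no left child.
    At 22: go right to 12.
      12 is a leaf — visit 12.
At 10: go right to 31.
  Visit 31.
  At 31: no left child.
  At 31: go right to 26.
    Visit 26.
    At 26: go left to 9.
      Visit 9.
      At 9: no left child.
      At 9: go right to 27.
        Visit 27.
        At 27: no left child.
        At 27: go right to 29.
          29 is a leaf — visit 29.
    At 26: go right to 13.
      13 is a leaf — visit 13.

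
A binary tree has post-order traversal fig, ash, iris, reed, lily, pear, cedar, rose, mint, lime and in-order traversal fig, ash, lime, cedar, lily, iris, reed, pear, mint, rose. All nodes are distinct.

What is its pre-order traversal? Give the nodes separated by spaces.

lime ash fig mint cedar pear lily reed iris rose

The last element of post-order is the root; it splits in-order into left and right subtrees.
Root lime: left subtree has 2 nodes {fig, ash}, right has 7 {cedar, lily, iris, reed, pear, mint, rose}.
  Root ash: left subtree has 1 node {fig}, right has 0 { }.
  Root mint: left subtree has 5 nodes {cedar, lily, iris, reed, pear}, right has 1 {rose}.
    Root cedar: left subtree has 0 nodes { }, right has 4 {lily, iris, reed, pear}.
      Root pear: left subtree has 3 nodes {lily, iris, reed}, right has 0 { }.
        Root lily: left subtree has 0 nodes { }, right has 2 {iris, reed}.
          Root reed: left subtree has 1 node {iris}, right has 0 { }.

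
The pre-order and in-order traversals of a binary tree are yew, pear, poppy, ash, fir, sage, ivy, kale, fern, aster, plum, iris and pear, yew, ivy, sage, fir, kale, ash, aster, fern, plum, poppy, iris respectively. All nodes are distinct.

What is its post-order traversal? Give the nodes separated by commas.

pear, ivy, sage, kale, fir, aster, plum, fern, ash, iris, poppy, yew

The first element of pre-order is the root; it splits in-order into left and right subtrees.
Root yew: left subtree has 1 node {pear}, right has 10 {ivy, sage, fir, kale, ash, aster, fern, plum, poppy, iris}.
  Root poppy: left subtree has 8 nodes {ivy, sage, fir, kale, ash, aster, fern, plum}, right has 1 {iris}.
    Root ash: left subtree has 4 nodes {ivy, sage, fir, kale}, right has 3 {aster, fern, plum}.
      Root fir: left subtree has 2 nodes {ivy, sage}, right has 1 {kale}.
        Root sage: left subtree has 1 node {ivy}, right has 0 { }.
      Root fern: left subtree has 1 node {aster}, right has 1 {plum}.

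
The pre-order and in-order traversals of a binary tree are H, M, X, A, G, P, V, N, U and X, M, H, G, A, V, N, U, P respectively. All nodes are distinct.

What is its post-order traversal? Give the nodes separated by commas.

The first element of pre-order is the root; it splits in-order into left and right subtrees.
Root H: left subtree has 2 nodes {X, M}, right has 6 {G, A, V, N, U, P}.
  Root M: left subtree has 1 node {X}, right has 0 { }.
  Root A: left subtree has 1 node {G}, right has 4 {V, N, U, P}.
    Root P: left subtree has 3 nodes {V, N, U}, right has 0 { }.
      Root V: left subtree has 0 nodes { }, right has 2 {N, U}.
        Root N: left subtree has 0 nodes { }, right has 1 {U}.

X, M, G, U, N, V, P, A, H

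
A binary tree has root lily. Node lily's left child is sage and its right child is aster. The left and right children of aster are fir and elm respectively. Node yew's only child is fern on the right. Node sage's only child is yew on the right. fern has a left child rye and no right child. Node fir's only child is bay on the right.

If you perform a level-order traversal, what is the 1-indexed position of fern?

Level-order visits nodes level by level from the root, left to right within each level.
Level 0: lily
Level 1: sage, aster
Level 2: yew, fir, elm
Level 3: fern, bay
Level 4: rye
Full level-order sequence: lily, sage, aster, yew, fir, elm, fern, bay, rye.

7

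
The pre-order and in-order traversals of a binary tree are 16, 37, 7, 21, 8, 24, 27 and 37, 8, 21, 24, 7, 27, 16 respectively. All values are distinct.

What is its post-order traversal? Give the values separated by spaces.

8 24 21 27 7 37 16

The first element of pre-order is the root; it splits in-order into left and right subtrees.
Root 16: left subtree has 6 nodes {37, 8, 21, 24, 7, 27}, right has 0 { }.
  Root 37: left subtree has 0 nodes { }, right has 5 {8, 21, 24, 7, 27}.
    Root 7: left subtree has 3 nodes {8, 21, 24}, right has 1 {27}.
      Root 21: left subtree has 1 node {8}, right has 1 {24}.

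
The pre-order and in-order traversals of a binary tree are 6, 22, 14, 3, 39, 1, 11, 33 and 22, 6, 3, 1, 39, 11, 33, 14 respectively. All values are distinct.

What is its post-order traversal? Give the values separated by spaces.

22 1 33 11 39 3 14 6

The first element of pre-order is the root; it splits in-order into left and right subtrees.
Root 6: left subtree has 1 node {22}, right has 6 {3, 1, 39, 11, 33, 14}.
  Root 14: left subtree has 5 nodes {3, 1, 39, 11, 33}, right has 0 { }.
    Root 3: left subtree has 0 nodes { }, right has 4 {1, 39, 11, 33}.
      Root 39: left subtree has 1 node {1}, right has 2 {11, 33}.
        Root 11: left subtree has 0 nodes { }, right has 1 {33}.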